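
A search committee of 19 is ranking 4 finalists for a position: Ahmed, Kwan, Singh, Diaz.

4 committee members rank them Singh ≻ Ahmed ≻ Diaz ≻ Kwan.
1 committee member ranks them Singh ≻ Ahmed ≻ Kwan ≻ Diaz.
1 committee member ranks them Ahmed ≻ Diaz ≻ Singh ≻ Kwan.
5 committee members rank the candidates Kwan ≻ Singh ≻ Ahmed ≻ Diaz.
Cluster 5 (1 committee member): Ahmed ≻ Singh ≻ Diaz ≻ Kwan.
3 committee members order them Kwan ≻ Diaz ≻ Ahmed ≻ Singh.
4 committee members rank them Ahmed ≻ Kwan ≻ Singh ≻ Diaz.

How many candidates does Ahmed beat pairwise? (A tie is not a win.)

2

Ahmed against each rival (19 committee members):
Ahmed vs Kwan: 4+1+1+1+4 = 11 for Ahmed, 8 for Kwan — Ahmed by 11–8.
Ahmed vs Singh: 9 to 10, Singh.
Ahmed vs Diaz: Ahmed, 16–3.
Ahmed beats Kwan, Diaz; loses to Singh — 2 pairwise wins.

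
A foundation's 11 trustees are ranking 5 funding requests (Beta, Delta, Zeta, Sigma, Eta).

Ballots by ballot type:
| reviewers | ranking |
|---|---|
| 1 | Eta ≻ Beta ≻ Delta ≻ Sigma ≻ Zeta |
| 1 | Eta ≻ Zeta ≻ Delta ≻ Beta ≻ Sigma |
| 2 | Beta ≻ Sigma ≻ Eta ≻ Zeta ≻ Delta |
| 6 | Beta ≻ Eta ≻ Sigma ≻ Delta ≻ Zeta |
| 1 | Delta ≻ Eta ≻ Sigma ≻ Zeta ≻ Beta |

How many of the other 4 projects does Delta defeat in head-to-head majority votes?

Delta against each rival (11 reviewers):
Delta vs Beta: Beta wins 9–2.
Delta vs Zeta: 8 to 3, Delta.
Delta vs Sigma: Sigma wins 8–3.
Delta vs Eta: Eta, 10–1.
Delta beats Zeta; loses to Beta, Sigma, Eta — 1 pairwise win.

1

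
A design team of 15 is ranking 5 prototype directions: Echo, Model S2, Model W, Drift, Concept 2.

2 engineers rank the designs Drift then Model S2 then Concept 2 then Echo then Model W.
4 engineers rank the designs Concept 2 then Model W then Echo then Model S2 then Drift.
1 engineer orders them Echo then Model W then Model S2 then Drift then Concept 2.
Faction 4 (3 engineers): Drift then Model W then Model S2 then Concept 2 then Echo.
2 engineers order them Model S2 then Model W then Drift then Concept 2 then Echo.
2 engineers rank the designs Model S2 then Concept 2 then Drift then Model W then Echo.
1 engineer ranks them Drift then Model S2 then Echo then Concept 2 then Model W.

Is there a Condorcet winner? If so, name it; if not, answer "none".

none

Pairwise majorities:
Echo vs Model S2: Model S2, 10–5.
Echo vs Model W: Model W wins 11–4.
Echo vs Drift: 5 to 10, Drift.
Echo–Concept 2: Concept 2 13–2.
Model S2 vs Model W: Model S2 is ranked higher on 2+2+2+1 = 7 ballots, Model W on 8. Model W wins 8–7.
Model S2 vs Drift: Model S2 is ranked higher on 4+1+2+2 = 9 ballots, Drift on 6. Model S2 wins 9–6.
Model S2 vs Concept 2: Model S2 wins 11–4.
Model W vs Drift: Drift, 8–7.
Model W–Concept 2: Concept 2 9–6.
Drift–Concept 2: Drift 9–6.
Every design loses at least once (Echo loses to Model S2; Model S2 loses to Model W; Model W loses to Drift; Drift loses to Model S2; Concept 2 loses to Model S2). The majority relation contains the cycle Model S2 > Drift > Model W > Model S2, so there is no Condorcet winner.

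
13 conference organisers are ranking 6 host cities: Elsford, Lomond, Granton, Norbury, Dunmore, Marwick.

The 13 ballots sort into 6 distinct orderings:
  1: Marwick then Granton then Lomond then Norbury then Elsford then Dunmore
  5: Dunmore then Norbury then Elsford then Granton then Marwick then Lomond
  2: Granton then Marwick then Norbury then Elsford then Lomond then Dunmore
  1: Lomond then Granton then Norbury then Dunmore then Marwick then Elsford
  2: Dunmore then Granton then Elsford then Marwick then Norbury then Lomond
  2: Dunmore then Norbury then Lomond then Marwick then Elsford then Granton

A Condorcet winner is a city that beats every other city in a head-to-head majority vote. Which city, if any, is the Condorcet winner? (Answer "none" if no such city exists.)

Dunmore

Check each pair by majority over 13 ballots:
Elsford vs Lomond: 9 to 4, Elsford.
Elsford vs Granton: Elsford preferred on 5+2 = 7 ballots; Elsford wins 7–6.
Elsford vs Norbury: 2 to 11, Norbury.
Elsford vs Dunmore: Elsford is ranked higher on 1+2 = 3 ballots, Dunmore on 10. Dunmore wins 10–3.
Elsford vs Marwick: Elsford is ranked higher on 5+2 = 7 ballots, Marwick on 6. Elsford wins 7–6.
Lomond vs Granton: Lomond is ranked higher on 1+2 = 3 ballots, Granton on 10. Granton wins 10–3.
Lomond vs Norbury: 2 to 11, Norbury.
Lomond vs Dunmore: Lomond is ranked higher on 1+2+1 = 4 ballots, Dunmore on 9. Dunmore wins 9–4.
Lomond vs Marwick: 3 to 10, Marwick.
Granton vs Norbury: Granton is ranked higher on 1+2+1+2 = 6 ballots, Norbury on 7. Norbury wins 7–6.
Granton vs Dunmore: 1+2+1 = 4 for Granton, 9 for Dunmore — Dunmore by 9–4.
Granton vs Marwick: Granton is ranked higher on 5+2+1+2 = 10 ballots, Marwick on 3. Granton wins 10–3.
Norbury vs Dunmore: Norbury is ranked higher on 1+2+1 = 4 ballots, Dunmore on 9. Dunmore wins 9–4.
Norbury vs Marwick: Norbury preferred on 5+1+2 = 8 ballots; Norbury wins 8–5.
Dunmore vs Marwick: Dunmore is ranked higher on 5+1+2+2 = 10 ballots, Marwick on 3. Dunmore wins 10–3.
Dunmore beats each of Elsford, Lomond, Granton, Norbury, Marwick — Dunmore is the Condorcet winner.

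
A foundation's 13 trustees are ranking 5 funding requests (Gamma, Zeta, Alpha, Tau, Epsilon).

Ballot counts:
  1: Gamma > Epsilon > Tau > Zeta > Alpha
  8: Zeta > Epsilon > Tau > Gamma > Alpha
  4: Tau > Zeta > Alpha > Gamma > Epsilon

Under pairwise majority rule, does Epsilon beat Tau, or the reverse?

Epsilon

Ballots ranking Epsilon above Tau: 1 + 8 = 9.
Ballots ranking Tau above Epsilon: 13 − 9 = 4.
Epsilon wins the head-to-head 9–4.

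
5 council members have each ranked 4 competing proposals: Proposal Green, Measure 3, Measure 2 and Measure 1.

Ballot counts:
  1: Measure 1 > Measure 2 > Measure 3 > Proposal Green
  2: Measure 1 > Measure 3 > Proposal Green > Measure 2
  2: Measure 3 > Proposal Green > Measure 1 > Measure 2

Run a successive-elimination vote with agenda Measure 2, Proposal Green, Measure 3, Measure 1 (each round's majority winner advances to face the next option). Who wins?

Measure 1

Round 1: Measure 2 vs Proposal Green — 1–4, Proposal Green advances.
Round 2: Proposal Green vs Measure 3 — 0–5, Measure 3 advances.
Round 3: Measure 3 vs Measure 1 — 2–3, Measure 1 advances.
The agenda winner is Measure 1.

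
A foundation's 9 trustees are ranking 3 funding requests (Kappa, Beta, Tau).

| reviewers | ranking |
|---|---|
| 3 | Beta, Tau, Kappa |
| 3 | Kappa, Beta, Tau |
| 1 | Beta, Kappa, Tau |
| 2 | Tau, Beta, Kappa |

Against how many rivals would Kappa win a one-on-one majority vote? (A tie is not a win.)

0

Kappa against each rival (9 reviewers):
Kappa vs Beta: Beta, 6–3.
Kappa vs Tau: Tau, 5–4.
Kappa beats no one; loses to Beta, Tau — 0 pairwise wins.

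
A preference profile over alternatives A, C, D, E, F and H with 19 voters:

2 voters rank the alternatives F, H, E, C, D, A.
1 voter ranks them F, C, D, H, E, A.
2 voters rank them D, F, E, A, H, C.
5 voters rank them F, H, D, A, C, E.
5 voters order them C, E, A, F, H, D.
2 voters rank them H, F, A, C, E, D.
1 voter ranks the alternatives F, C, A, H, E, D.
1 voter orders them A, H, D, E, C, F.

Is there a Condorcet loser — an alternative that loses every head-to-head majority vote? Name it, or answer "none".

Head-to-head results (19 voters):
A vs C: 10 to 9, A.
A vs D: D wins 10–9.
A vs E: E wins 10–9.
A–F: F 13–6.
A vs H: H, 10–9.
C vs D: C preferred on 2+1+5+2+1 = 11 ballots; C wins 11–8.
C–E: C 14–5.
C–F: F 13–6.
C–H: H 12–7.
D vs E: E, 10–9.
D vs F: F, 16–3.
D vs H: 1+2 = 3 for D, 16 for H — H by 16–3.
E vs F: E preferred on 5+1 = 6 ballots; F wins 13–6.
E vs H: E is ranked higher on 2+5 = 7 ballots, H on 12. H wins 12–7.
F vs H: F preferred on 2+1+2+5+5+1 = 16 ballots; F wins 16–3.
Each alternative has at least one pairwise win (A beats C; C beats D; D beats A; E beats A; F beats A; H beats A) — no Condorcet loser.

none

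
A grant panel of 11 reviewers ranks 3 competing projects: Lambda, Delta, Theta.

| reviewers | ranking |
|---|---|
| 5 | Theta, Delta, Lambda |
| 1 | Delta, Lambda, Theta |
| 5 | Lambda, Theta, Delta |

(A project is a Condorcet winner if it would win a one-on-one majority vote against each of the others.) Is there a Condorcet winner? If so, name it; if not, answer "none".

none

Check each pair by majority over 11 ballots:
Lambda vs Delta: Lambda is ranked higher on 5 ballots, Delta on 6. Delta wins 6–5.
Lambda vs Theta: 1+5 = 6 for Lambda, 5 for Theta — Lambda by 6–5.
Delta vs Theta: Theta wins 10–1.
No project is unbeaten: Lambda loses to Delta; Delta loses to Theta; Theta loses to Lambda. In particular Lambda > Theta > Delta > Lambda is a majority cycle — no Condorcet winner exists.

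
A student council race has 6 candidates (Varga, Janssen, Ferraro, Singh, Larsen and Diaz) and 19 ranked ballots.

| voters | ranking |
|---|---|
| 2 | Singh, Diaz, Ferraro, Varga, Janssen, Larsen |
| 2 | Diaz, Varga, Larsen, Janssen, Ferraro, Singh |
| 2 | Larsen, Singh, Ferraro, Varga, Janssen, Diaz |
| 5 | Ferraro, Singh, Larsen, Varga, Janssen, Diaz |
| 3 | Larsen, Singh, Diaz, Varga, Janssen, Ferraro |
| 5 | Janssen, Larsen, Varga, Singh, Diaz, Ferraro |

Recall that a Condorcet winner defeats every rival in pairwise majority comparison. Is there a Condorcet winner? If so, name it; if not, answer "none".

Larsen

Pairwise majorities:
Varga–Janssen: Varga 14–5.
Varga vs Ferraro: Varga, 10–9.
Varga vs Singh: Singh, 12–7.
Varga–Larsen: Larsen 15–4.
Varga vs Diaz: Varga, 12–7.
Janssen vs Ferraro: Janssen wins 10–9.
Janssen vs Singh: Singh, 12–7.
Janssen vs Larsen: Larsen wins 12–7.
Janssen vs Diaz: Janssen wins 12–7.
Ferraro–Singh: Singh 12–7.
Ferraro vs Larsen: Larsen wins 12–7.
Ferraro–Diaz: Diaz 12–7.
Singh–Larsen: Larsen 12–7.
Singh vs Diaz: Singh, 17–2.
Larsen–Diaz: Larsen 15–4.
Larsen wins every pairwise contest, so Larsen is the Condorcet winner.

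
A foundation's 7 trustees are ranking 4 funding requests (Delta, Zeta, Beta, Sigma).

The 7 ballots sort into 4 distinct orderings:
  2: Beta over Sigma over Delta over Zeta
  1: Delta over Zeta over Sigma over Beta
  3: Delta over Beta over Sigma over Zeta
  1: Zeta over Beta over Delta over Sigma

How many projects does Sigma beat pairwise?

1

Sigma against each rival (7 reviewers):
Sigma vs Delta: 2 to 5, Delta.
Sigma vs Zeta: Sigma wins 5–2.
Sigma vs Beta: Sigma is ranked higher on 1 ballot, Beta on 6. Beta wins 6–1.
Sigma beats Zeta; loses to Delta, Beta — 1 pairwise win.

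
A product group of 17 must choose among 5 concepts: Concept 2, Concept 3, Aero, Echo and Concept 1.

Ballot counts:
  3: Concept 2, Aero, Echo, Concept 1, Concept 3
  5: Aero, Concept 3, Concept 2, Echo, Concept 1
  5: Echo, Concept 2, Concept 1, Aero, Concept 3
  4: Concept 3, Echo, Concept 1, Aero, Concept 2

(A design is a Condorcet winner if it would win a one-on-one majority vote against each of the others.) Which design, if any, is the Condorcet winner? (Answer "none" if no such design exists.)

Pairwise majorities:
Concept 2 vs Concept 3: Concept 2 is ranked higher on 3+5 = 8 ballots, Concept 3 on 9. Concept 3 wins 9–8.
Concept 2 vs Aero: Concept 2 preferred on 3+5 = 8 ballots; Aero wins 9–8.
Concept 2 vs Echo: 8 to 9, Echo.
Concept 2 vs Concept 1: 13 to 4, Concept 2.
Concept 3 vs Aero: 4 for Concept 3, 13 for Aero — Aero by 13–4.
Concept 3 vs Echo: Concept 3 is ranked higher on 5+4 = 9 ballots, Echo on 8. Concept 3 wins 9–8.
Concept 3 vs Concept 1: Concept 3 is ranked higher on 5+4 = 9 ballots, Concept 1 on 8. Concept 3 wins 9–8.
Aero vs Echo: Aero preferred on 3+5 = 8 ballots; Echo wins 9–8.
Aero vs Concept 1: 8 to 9, Concept 1.
Echo vs Concept 1: Echo preferred on 3+5+5+4 = 17 ballots; Echo wins 17–0.
No design is unbeaten: Concept 2 loses to Concept 3; Concept 3 loses to Aero; Aero loses to Echo; Echo loses to Concept 3; Concept 1 loses to Concept 2. In particular Concept 2 beats Concept 1 beats Aero beats Concept 2 is a majority cycle — no Condorcet winner exists.

none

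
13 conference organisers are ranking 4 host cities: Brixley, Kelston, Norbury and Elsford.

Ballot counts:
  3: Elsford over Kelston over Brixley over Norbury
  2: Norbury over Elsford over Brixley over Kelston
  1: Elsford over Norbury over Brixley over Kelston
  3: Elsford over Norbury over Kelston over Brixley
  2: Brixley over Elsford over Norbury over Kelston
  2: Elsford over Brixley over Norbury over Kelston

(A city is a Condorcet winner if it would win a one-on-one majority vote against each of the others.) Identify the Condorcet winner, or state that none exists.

Check each pair by majority over 13 ballots:
Brixley–Kelston: Brixley 7–6.
Brixley vs Norbury: Brixley, 7–6.
Brixley–Elsford: Elsford 11–2.
Kelston vs Norbury: Norbury, 10–3.
Kelston vs Elsford: Elsford wins 13–0.
Norbury–Elsford: Elsford 11–2.
Elsford defeats every rival head-to-head and is the Condorcet winner.

Elsford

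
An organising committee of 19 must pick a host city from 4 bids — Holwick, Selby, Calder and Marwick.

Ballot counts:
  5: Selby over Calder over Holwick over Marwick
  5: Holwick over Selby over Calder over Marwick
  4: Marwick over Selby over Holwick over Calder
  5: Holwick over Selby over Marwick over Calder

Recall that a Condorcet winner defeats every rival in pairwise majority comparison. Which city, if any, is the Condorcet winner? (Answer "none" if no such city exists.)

Holwick

Head-to-head results (19 organisers):
Holwick vs Selby: 10 to 9, Holwick.
Holwick vs Calder: Holwick preferred on 5+4+5 = 14 ballots; Holwick wins 14–5.
Holwick vs Marwick: Holwick is ranked higher on 5+5+5 = 15 ballots, Marwick on 4. Holwick wins 15–4.
Selby vs Calder: Selby is ranked higher on 5+5+4+5 = 19 ballots, Calder on 0. Selby wins 19–0.
Selby vs Marwick: 15 to 4, Selby.
Calder vs Marwick: Calder preferred on 5+5 = 10 ballots; Calder wins 10–9.
Only Holwick has no losses; Holwick is the Condorcet winner.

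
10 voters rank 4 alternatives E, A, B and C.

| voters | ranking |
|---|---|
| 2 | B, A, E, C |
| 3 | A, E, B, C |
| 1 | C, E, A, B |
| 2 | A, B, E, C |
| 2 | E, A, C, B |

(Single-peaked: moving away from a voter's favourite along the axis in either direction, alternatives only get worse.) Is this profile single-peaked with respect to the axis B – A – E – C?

Axis positions: B=1, A=2, E=3, C=4.
Ballot type 1 (peak B at position 1): ranking walks positions 1-2-3-4, expanding outward from the peak — single-peaked.
Ballot type 2 (peak A at position 2): ranking walks positions 2-3-1-4, expanding outward from the peak — single-peaked.
Ballot type 3 (peak C at position 4): ranking walks positions 4-3-2-1, expanding outward from the peak — single-peaked.
Ballot type 4 (peak A at position 2): ranking walks positions 2-1-3-4, expanding outward from the peak — single-peaked.
Ballot type 5 (peak E at position 3): ranking walks positions 3-2-4-1, expanding outward from the peak — single-peaked.
Every ranking is single-peaked on this axis.

yes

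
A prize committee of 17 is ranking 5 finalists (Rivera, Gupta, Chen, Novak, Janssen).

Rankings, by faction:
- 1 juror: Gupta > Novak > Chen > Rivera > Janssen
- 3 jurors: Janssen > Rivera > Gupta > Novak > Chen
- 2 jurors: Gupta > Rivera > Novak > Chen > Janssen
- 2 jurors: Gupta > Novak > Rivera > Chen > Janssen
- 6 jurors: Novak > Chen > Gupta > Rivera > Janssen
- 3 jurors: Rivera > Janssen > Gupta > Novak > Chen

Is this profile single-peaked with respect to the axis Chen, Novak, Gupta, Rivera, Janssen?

Axis positions: Chen=1, Novak=2, Gupta=3, Rivera=4, Janssen=5.
Faction 1 (peak Gupta at position 3): ranking walks positions 3-2-1-4-5, expanding outward from the peak — single-peaked.
Faction 2 (peak Janssen at position 5): ranking walks positions 5-4-3-2-1, expanding outward from the peak — single-peaked.
Faction 3 (peak Gupta at position 3): ranking walks positions 3-4-2-1-5, expanding outward from the peak — single-peaked.
Faction 4 (peak Gupta at position 3): ranking walks positions 3-2-4-1-5, expanding outward from the peak — single-peaked.
Faction 5 (peak Novak at position 2): ranking walks positions 2-1-3-4-5, expanding outward from the peak — single-peaked.
Faction 6 (peak Rivera at position 4): ranking walks positions 4-5-3-2-1, expanding outward from the peak — single-peaked.
Every ranking is single-peaked on this axis.

yes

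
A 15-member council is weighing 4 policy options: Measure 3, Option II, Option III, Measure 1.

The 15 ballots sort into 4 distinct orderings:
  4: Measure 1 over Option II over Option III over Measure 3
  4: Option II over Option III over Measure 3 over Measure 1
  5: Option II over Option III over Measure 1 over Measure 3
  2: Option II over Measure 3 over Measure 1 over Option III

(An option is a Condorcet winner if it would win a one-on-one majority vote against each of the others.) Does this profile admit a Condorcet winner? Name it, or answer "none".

Option II

Pairwise majorities:
Measure 3 vs Option II: 0 to 15, Option II.
Measure 3 vs Option III: 2 to 13, Option III.
Measure 3 vs Measure 1: Measure 3 preferred on 4+2 = 6 ballots; Measure 1 wins 9–6.
Option II vs Option III: Option II is ranked higher on 4+4+5+2 = 15 ballots, Option III on 0. Option II wins 15–0.
Option II vs Measure 1: 4+5+2 = 11 for Option II, 4 for Measure 1 — Option II by 11–4.
Option III vs Measure 1: 4+5 = 9 for Option III, 6 for Measure 1 — Option III by 9–6.
Option II wins every pairwise contest, so Option II is the Condorcet winner.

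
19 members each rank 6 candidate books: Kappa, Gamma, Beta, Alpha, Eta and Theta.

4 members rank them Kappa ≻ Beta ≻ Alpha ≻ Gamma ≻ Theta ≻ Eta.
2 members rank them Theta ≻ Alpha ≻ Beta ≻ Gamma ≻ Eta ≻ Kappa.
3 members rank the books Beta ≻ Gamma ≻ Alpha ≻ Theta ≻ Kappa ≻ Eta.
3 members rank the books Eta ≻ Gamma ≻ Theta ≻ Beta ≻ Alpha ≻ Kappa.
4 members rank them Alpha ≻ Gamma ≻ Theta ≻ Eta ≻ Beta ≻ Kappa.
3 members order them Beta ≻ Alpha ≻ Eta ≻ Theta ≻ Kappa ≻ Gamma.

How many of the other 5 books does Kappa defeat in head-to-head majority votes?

0

Kappa against each rival (19 members):
Kappa vs Gamma: Kappa preferred on 4+3 = 7 ballots; Gamma wins 12–7.
Kappa–Beta: Beta 15–4.
Kappa vs Alpha: Alpha, 15–4.
Kappa–Eta: Eta 12–7.
Kappa vs Theta: Kappa is ranked higher on 4 ballots, Theta on 15. Theta wins 15–4.
Kappa beats no one; loses to Gamma, Beta, Alpha, Eta, Theta — 0 pairwise wins.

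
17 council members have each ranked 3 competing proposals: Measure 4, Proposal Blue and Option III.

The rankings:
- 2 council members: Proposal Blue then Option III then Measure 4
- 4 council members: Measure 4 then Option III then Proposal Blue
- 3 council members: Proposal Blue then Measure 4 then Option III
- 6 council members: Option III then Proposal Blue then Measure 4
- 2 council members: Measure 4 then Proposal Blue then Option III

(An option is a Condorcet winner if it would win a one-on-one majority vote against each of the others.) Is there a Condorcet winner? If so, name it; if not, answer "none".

none

Check each pair by majority over 17 ballots:
Measure 4 vs Proposal Blue: Proposal Blue wins 11–6.
Measure 4 vs Option III: Measure 4, 9–8.
Proposal Blue–Option III: Option III 10–7.
No option is unbeaten: Measure 4 loses to Proposal Blue; Proposal Blue loses to Option III; Option III loses to Measure 4. In particular Measure 4 → Option III → Proposal Blue → Measure 4 is a majority cycle — no Condorcet winner exists.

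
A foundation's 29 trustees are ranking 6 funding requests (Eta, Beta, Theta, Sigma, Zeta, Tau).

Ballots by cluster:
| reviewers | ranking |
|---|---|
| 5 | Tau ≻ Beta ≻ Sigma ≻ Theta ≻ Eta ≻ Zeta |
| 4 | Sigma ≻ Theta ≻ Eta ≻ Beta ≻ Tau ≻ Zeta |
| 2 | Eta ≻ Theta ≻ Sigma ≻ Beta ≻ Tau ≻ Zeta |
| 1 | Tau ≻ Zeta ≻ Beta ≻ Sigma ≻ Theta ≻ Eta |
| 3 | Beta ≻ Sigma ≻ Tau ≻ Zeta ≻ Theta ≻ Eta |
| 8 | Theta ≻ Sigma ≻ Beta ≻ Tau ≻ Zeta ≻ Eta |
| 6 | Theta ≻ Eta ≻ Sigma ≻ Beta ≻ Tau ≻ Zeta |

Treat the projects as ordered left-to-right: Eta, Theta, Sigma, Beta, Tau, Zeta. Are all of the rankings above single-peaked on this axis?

yes

Axis positions: Eta=1, Theta=2, Sigma=3, Beta=4, Tau=5, Zeta=6.
Cluster 1 (peak Tau at position 5): ranking walks positions 5-4-3-2-1-6, expanding outward from the peak — single-peaked.
Cluster 2 (peak Sigma at position 3): ranking walks positions 3-2-1-4-5-6, expanding outward from the peak — single-peaked.
Cluster 3 (peak Eta at position 1): ranking walks positions 1-2-3-4-5-6, expanding outward from the peak — single-peaked.
Cluster 4 (peak Tau at position 5): ranking walks positions 5-6-4-3-2-1, expanding outward from the peak — single-peaked.
Cluster 5 (peak Beta at position 4): ranking walks positions 4-3-5-6-2-1, expanding outward from the peak — single-peaked.
Cluster 6 (peak Theta at position 2): ranking walks positions 2-3-4-5-6-1, expanding outward from the peak — single-peaked.
Cluster 7 (peak Theta at position 2): ranking walks positions 2-1-3-4-5-6, expanding outward from the peak — single-peaked.
Every ranking is single-peaked on this axis.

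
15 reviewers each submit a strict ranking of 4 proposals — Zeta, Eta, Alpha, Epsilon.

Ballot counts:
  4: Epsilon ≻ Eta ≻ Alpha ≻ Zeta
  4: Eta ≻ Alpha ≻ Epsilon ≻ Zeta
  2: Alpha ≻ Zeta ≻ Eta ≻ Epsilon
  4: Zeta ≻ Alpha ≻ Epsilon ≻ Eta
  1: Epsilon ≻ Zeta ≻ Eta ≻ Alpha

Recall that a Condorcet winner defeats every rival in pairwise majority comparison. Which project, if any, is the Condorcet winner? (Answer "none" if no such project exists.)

Head-to-head results (15 reviewers):
Zeta vs Eta: Zeta is ranked higher on 2+4+1 = 7 ballots, Eta on 8. Eta wins 8–7.
Zeta vs Alpha: Zeta is ranked higher on 4+1 = 5 ballots, Alpha on 10. Alpha wins 10–5.
Zeta vs Epsilon: 6 to 9, Epsilon.
Eta vs Alpha: 9 to 6, Eta.
Eta vs Epsilon: 6 to 9, Epsilon.
Alpha vs Epsilon: 4+2+4 = 10 for Alpha, 5 for Epsilon — Alpha by 10–5.
Every project loses at least once (Zeta loses to Eta; Eta loses to Epsilon; Alpha loses to Eta; Epsilon loses to Alpha). The majority relation contains the cycle Eta beats Alpha beats Epsilon beats Eta, so there is no Condorcet winner.

none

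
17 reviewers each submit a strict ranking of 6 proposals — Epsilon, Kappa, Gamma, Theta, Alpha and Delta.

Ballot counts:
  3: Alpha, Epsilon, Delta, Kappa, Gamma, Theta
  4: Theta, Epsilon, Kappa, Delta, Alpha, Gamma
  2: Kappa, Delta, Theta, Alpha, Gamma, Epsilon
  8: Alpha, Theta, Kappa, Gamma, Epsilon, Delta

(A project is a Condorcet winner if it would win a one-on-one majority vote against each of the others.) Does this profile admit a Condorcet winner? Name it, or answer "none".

Pairwise majorities:
Epsilon–Kappa: Kappa 10–7.
Epsilon vs Gamma: Gamma, 10–7.
Epsilon–Theta: Theta 14–3.
Epsilon vs Alpha: Alpha wins 13–4.
Epsilon vs Delta: Epsilon, 15–2.
Kappa vs Gamma: Kappa, 17–0.
Kappa–Theta: Theta 12–5.
Kappa–Alpha: Alpha 11–6.
Kappa vs Delta: Kappa, 14–3.
Gamma vs Theta: Theta wins 14–3.
Gamma vs Alpha: Alpha, 17–0.
Gamma–Delta: Delta 9–8.
Theta vs Alpha: Alpha, 11–6.
Theta–Delta: Theta 12–5.
Alpha vs Delta: Alpha, 11–6.
Alpha beats each of Epsilon, Kappa, Gamma, Theta, Delta — Alpha is the Condorcet winner.

Alpha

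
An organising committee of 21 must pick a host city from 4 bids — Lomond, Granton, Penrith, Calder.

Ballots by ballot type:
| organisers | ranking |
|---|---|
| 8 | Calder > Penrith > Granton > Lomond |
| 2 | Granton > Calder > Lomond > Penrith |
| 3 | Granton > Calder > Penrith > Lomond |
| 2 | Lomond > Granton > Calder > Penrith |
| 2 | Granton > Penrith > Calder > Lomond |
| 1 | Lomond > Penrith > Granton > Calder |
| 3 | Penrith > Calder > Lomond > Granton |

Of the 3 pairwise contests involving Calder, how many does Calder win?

3

Calder against each rival (21 organisers):
Calder vs Lomond: Calder is ranked higher on 8+2+3+2+3 = 18 ballots, Lomond on 3. Calder wins 18–3.
Calder vs Granton: Calder, 11–10.
Calder vs Penrith: 8+2+3+2 = 15 for Calder, 6 for Penrith — Calder by 15–6.
Calder beats Lomond, Granton, Penrith — 3 pairwise wins.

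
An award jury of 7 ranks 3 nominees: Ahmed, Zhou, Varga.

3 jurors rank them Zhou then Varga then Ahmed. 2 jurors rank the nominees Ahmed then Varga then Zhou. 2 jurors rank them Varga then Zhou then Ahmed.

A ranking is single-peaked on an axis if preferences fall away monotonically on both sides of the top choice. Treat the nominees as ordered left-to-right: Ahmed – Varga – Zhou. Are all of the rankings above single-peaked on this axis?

yes

Axis positions: Ahmed=1, Varga=2, Zhou=3.
Group 1 (peak Zhou at position 3): ranking walks positions 3-2-1, expanding outward from the peak — single-peaked.
Group 2 (peak Ahmed at position 1): ranking walks positions 1-2-3, expanding outward from the peak — single-peaked.
Group 3 (peak Varga at position 2): ranking walks positions 2-3-1, expanding outward from the peak — single-peaked.
Every ranking is single-peaked on this axis.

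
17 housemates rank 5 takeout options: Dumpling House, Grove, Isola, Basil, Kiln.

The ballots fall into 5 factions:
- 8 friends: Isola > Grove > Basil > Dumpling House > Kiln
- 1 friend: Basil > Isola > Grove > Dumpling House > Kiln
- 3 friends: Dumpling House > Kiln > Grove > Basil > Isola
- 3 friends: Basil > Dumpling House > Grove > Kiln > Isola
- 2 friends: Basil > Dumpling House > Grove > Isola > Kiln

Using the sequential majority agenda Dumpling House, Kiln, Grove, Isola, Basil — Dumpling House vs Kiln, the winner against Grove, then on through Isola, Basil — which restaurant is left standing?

Basil

Round 1: Dumpling House vs Kiln — 17–0, Dumpling House advances.
Round 2: Dumpling House vs Grove — 8–9, Grove advances.
Round 3: Grove vs Isola — 8–9, Isola advances.
Round 4: Isola vs Basil — 8–9, Basil advances.
Basil survives the agenda.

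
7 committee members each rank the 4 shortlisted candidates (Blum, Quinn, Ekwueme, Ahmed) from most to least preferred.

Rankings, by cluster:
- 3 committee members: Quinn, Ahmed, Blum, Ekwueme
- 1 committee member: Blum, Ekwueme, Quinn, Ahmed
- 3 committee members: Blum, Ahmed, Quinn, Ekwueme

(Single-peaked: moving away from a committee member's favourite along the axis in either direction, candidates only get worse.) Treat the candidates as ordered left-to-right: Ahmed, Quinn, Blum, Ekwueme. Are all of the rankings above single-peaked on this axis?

no

Axis positions: Ahmed=1, Quinn=2, Blum=3, Ekwueme=4.
Cluster 1 (peak Quinn at position 2): ranking walks positions 2-1-3-4, expanding outward from the peak — single-peaked.
Cluster 2 (peak Blum at position 3): ranking walks positions 3-4-2-1, expanding outward from the peak — single-peaked.
Cluster 3: ranking walks positions 3-1-2-4; Ahmed is ranked above Quinn even though Quinn lies between Ahmed and the peak Blum on the axis — preferences dip and rise again. Not single-peaked.
Cluster 3 violates single-peakedness, so the profile is not single-peaked on this axis.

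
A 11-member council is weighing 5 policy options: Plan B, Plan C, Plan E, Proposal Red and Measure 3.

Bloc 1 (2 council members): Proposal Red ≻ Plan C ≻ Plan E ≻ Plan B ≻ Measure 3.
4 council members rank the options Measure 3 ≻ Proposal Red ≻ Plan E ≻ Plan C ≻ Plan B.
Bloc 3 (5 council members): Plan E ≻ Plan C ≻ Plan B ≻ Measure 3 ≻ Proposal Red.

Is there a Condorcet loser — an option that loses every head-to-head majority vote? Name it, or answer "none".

none

Pairwise majorities:
Plan B vs Plan C: Plan B preferred on 0 ballots; Plan C wins 11–0.
Plan B vs Plan E: Plan B is ranked higher on 0 ballots, Plan E on 11. Plan E wins 11–0.
Plan B vs Proposal Red: Plan B is ranked higher on 5 ballots, Proposal Red on 6. Proposal Red wins 6–5.
Plan B–Measure 3: Plan B 7–4.
Plan C vs Plan E: Plan E, 9–2.
Plan C vs Proposal Red: Proposal Red wins 6–5.
Plan C vs Measure 3: Plan C, 7–4.
Plan E vs Proposal Red: 5 to 6, Proposal Red.
Plan E vs Measure 3: Plan E, 7–4.
Proposal Red vs Measure 3: 2 to 9, Measure 3.
Every option wins at least one matchup (Plan B beats Measure 3; Plan C beats Plan B; Plan E beats Plan B; Proposal Red beats Plan B; Measure 3 beats Proposal Red), so there is no Condorcet loser.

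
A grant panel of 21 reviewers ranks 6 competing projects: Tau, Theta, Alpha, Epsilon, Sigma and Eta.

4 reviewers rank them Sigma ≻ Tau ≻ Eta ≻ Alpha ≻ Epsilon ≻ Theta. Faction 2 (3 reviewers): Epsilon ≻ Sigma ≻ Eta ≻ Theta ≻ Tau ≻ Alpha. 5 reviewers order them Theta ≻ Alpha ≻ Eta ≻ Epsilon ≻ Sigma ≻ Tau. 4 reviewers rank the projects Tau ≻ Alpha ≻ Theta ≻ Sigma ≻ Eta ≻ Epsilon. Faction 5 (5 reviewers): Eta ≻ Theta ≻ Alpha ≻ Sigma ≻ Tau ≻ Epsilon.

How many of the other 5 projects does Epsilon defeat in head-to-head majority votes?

Epsilon against each rival (21 reviewers):
Epsilon vs Tau: Tau wins 13–8.
Epsilon vs Theta: Theta, 14–7.
Epsilon vs Alpha: Alpha, 18–3.
Epsilon–Sigma: Sigma 13–8.
Epsilon vs Eta: Epsilon is ranked higher on 3 ballots, Eta on 18. Eta wins 18–3.
Epsilon beats no one; loses to Tau, Theta, Alpha, Sigma, Eta — 0 pairwise wins.

0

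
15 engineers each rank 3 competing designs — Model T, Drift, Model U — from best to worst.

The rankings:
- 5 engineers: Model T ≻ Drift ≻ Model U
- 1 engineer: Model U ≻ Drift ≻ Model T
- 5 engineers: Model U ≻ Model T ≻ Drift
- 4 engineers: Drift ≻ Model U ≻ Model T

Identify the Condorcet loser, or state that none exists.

Pairwise majorities:
Model T vs Drift: 10 to 5, Model T.
Model T vs Model U: Model T preferred on 5 ballots; Model U wins 10–5.
Drift vs Model U: Drift wins 9–6.
Every design wins at least one matchup (Model T beats Drift; Drift beats Model U; Model U beats Model T), so there is no Condorcet loser.

none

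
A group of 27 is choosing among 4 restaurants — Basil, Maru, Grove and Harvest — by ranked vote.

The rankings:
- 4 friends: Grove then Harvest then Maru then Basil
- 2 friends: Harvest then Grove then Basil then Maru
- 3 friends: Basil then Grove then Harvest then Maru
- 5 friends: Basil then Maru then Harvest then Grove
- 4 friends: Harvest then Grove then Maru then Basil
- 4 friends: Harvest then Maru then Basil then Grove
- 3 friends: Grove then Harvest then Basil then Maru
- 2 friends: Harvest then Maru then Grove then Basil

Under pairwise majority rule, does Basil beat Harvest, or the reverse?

Ballots ranking Basil above Harvest: 3 + 5 = 8.
Ballots ranking Harvest above Basil: 27 − 8 = 19.
Harvest wins the head-to-head 19–8.

Harvest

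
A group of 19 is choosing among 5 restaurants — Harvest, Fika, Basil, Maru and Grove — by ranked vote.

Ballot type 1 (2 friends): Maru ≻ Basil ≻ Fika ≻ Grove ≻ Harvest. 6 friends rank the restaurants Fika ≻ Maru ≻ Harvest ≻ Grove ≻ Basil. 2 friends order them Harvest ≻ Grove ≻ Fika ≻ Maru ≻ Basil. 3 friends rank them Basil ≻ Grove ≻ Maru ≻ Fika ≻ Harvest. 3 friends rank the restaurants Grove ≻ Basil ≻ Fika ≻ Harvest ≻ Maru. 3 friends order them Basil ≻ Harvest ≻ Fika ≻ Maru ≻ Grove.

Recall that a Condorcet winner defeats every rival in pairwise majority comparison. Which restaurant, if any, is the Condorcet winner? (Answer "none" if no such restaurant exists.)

Pairwise majorities:
Harvest vs Fika: Fika, 14–5.
Harvest vs Basil: Harvest preferred on 6+2 = 8 ballots; Basil wins 11–8.
Harvest vs Maru: 8 to 11, Maru.
Harvest vs Grove: Harvest wins 11–8.
Fika vs Basil: 8 to 11, Basil.
Fika vs Maru: 6+2+3+3 = 14 for Fika, 5 for Maru — Fika by 14–5.
Fika vs Grove: Fika preferred on 2+6+3 = 11 ballots; Fika wins 11–8.
Basil vs Maru: 9 to 10, Maru.
Basil–Grove: Grove 11–8.
Maru vs Grove: Maru, 11–8.
No restaurant is unbeaten: Harvest loses to Fika; Fika loses to Basil; Basil loses to Maru; Maru loses to Fika; Grove loses to Harvest. In particular Harvest beats Grove beats Basil beats Harvest is a majority cycle — no Condorcet winner exists.

none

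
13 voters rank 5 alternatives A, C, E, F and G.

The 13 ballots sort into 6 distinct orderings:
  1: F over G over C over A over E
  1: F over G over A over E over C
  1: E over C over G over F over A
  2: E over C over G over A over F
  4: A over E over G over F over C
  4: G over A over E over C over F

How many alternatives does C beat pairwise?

1

C against each rival (13 voters):
C vs A: A, 9–4.
C vs E: 1 for C, 12 for E — E by 12–1.
C vs F: 7 to 6, C.
C vs G: G, 10–3.
C beats F; loses to A, E, G — 1 pairwise win.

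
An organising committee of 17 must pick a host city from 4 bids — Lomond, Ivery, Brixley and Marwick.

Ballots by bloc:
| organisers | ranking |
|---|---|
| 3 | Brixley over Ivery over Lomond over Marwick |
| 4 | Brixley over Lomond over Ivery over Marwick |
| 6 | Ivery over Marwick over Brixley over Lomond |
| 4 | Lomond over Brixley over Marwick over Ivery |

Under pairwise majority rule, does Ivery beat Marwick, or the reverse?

Ivery

Ballots ranking Ivery above Marwick: 3 + 4 + 6 = 13.
Ballots ranking Marwick above Ivery: 17 − 13 = 4.
Ivery wins the head-to-head 13–4.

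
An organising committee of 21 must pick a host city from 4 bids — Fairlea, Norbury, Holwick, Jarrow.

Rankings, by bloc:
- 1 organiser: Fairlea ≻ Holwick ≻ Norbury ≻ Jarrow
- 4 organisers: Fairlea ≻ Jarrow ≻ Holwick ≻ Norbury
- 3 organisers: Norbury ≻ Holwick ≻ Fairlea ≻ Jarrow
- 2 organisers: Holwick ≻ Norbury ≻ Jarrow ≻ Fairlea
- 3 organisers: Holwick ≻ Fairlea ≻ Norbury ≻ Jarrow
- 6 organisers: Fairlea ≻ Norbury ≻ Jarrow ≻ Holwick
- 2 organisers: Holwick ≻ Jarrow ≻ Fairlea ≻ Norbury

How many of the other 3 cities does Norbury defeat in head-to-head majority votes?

Norbury against each rival (21 organisers):
Norbury vs Fairlea: 3+2 = 5 for Norbury, 16 for Fairlea — Fairlea by 16–5.
Norbury vs Holwick: Norbury is ranked higher on 3+6 = 9 ballots, Holwick on 12. Holwick wins 12–9.
Norbury vs Jarrow: 15 to 6, Norbury.
Norbury beats Jarrow; loses to Fairlea, Holwick — 1 pairwise win.

1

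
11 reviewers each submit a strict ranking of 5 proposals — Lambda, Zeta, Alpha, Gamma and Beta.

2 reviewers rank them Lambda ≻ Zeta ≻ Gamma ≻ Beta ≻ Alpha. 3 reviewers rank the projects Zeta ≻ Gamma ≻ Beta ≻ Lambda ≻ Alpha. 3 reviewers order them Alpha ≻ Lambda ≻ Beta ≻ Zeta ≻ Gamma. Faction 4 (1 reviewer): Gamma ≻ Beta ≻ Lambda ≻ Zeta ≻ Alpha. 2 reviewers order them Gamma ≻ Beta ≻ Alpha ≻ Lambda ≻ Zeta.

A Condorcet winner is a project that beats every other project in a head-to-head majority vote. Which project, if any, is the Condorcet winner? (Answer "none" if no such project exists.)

none

Head-to-head results (11 reviewers):
Lambda vs Zeta: Lambda preferred on 2+3+1+2 = 8 ballots; Lambda wins 8–3.
Lambda vs Alpha: 2+3+1 = 6 for Lambda, 5 for Alpha — Lambda by 6–5.
Lambda vs Gamma: Lambda preferred on 2+3 = 5 ballots; Gamma wins 6–5.
Lambda vs Beta: Lambda preferred on 2+3 = 5 ballots; Beta wins 6–5.
Zeta vs Alpha: Zeta preferred on 2+3+1 = 6 ballots; Zeta wins 6–5.
Zeta vs Gamma: Zeta preferred on 2+3+3 = 8 ballots; Zeta wins 8–3.
Zeta vs Beta: 5 to 6, Beta.
Alpha vs Gamma: 3 to 8, Gamma.
Alpha vs Beta: 3 for Alpha, 8 for Beta — Beta by 8–3.
Gamma vs Beta: Gamma preferred on 2+3+1+2 = 8 ballots; Gamma wins 8–3.
Each project drops at least one matchup (Lambda loses to Gamma; Zeta loses to Lambda; Alpha loses to Lambda; Gamma loses to Zeta; Beta loses to Gamma); the cycle Lambda → Zeta → Gamma → Lambda rules out a Condorcet winner.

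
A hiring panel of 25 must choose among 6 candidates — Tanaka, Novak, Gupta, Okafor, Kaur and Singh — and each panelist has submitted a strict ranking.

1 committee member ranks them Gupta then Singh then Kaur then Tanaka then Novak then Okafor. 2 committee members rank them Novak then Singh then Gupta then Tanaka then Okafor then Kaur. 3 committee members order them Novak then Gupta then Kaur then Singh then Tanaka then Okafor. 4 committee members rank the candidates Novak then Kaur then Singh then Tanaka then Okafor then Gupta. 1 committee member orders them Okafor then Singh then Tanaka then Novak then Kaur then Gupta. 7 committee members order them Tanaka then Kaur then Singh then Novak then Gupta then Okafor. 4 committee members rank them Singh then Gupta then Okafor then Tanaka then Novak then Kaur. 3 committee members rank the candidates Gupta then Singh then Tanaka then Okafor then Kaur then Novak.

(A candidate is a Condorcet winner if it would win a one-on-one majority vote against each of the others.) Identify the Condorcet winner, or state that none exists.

none

Check each pair by majority over 25 ballots:
Tanaka vs Novak: Tanaka is ranked higher on 1+1+7+4+3 = 16 ballots, Novak on 9. Tanaka wins 16–9.
Tanaka vs Gupta: Tanaka preferred on 4+1+7 = 12 ballots; Gupta wins 13–12.
Tanaka vs Okafor: Tanaka is ranked higher on 1+2+3+4+7+3 = 20 ballots, Okafor on 5. Tanaka wins 20–5.
Tanaka vs Kaur: Tanaka preferred on 2+1+7+4+3 = 17 ballots; Tanaka wins 17–8.
Tanaka vs Singh: 7 to 18, Singh.
Novak vs Gupta: Novak preferred on 2+3+4+1+7 = 17 ballots; Novak wins 17–8.
Novak vs Okafor: 17 to 8, Novak.
Novak vs Kaur: Novak is ranked higher on 2+3+4+1+4 = 14 ballots, Kaur on 11. Novak wins 14–11.
Novak vs Singh: Novak is ranked higher on 2+3+4 = 9 ballots, Singh on 16. Singh wins 16–9.
Gupta vs Okafor: 1+2+3+7+4+3 = 20 for Gupta, 5 for Okafor — Gupta by 20–5.
Gupta vs Kaur: 13 to 12, Gupta.
Gupta vs Singh: 7 to 18, Singh.
Okafor vs Kaur: Okafor is ranked higher on 2+1+4+3 = 10 ballots, Kaur on 15. Kaur wins 15–10.
Okafor vs Singh: 1 for Okafor, 24 for Singh — Singh by 24–1.
Kaur vs Singh: 14 to 11, Kaur.
Each candidate drops at least one matchup (Tanaka loses to Gupta; Novak loses to Tanaka; Gupta loses to Novak; Okafor loses to Tanaka; Kaur loses to Tanaka; Singh loses to Kaur); the cycle Tanaka > Novak > Gupta > Tanaka rules out a Condorcet winner.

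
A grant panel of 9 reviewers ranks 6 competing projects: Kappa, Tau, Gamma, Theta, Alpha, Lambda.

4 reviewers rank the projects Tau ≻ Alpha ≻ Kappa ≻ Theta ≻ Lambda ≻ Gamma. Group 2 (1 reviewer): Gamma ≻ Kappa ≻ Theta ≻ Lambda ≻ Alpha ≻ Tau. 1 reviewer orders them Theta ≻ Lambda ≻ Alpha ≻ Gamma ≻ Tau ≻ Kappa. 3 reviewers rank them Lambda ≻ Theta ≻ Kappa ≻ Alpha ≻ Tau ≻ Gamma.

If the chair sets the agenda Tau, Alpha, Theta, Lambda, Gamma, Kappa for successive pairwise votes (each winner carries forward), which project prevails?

Kappa

Round 1: Tau vs Alpha — 4–5, Alpha advances.
Round 2: Alpha vs Theta — 4–5, Theta advances.
Round 3: Theta vs Lambda — 6–3, Theta advances.
Round 4: Theta vs Gamma — 8–1, Theta advances.
Round 5: Theta vs Kappa — 4–5, Kappa advances.
The agenda winner is Kappa.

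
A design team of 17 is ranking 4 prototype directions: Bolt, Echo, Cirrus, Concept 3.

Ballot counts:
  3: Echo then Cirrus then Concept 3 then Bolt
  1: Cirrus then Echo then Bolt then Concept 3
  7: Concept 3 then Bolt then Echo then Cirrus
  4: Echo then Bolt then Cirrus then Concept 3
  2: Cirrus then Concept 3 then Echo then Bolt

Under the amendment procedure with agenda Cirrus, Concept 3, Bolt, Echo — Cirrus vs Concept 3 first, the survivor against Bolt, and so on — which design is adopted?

Round 1: Cirrus vs Concept 3 — 10–7, Cirrus advances.
Round 2: Cirrus vs Bolt — 6–11, Bolt advances.
Round 3: Bolt vs Echo — 7–10, Echo advances.
Echo survives the agenda.

Echo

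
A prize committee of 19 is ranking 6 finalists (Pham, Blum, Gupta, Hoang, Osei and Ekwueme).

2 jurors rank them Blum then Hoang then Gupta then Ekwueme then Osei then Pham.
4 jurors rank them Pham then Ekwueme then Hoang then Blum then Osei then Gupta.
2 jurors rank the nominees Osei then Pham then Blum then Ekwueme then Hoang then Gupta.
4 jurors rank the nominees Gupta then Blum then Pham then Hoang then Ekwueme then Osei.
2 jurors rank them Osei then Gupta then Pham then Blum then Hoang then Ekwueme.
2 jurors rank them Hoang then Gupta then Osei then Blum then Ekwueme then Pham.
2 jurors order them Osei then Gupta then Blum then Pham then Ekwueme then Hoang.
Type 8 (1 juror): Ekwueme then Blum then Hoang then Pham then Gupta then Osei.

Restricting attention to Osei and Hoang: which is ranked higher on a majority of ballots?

Hoang

Ballots ranking Osei above Hoang: 2 + 2 + 2 = 6.
Ballots ranking Hoang above Osei: 19 − 6 = 13.
Hoang wins the head-to-head 13–6.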